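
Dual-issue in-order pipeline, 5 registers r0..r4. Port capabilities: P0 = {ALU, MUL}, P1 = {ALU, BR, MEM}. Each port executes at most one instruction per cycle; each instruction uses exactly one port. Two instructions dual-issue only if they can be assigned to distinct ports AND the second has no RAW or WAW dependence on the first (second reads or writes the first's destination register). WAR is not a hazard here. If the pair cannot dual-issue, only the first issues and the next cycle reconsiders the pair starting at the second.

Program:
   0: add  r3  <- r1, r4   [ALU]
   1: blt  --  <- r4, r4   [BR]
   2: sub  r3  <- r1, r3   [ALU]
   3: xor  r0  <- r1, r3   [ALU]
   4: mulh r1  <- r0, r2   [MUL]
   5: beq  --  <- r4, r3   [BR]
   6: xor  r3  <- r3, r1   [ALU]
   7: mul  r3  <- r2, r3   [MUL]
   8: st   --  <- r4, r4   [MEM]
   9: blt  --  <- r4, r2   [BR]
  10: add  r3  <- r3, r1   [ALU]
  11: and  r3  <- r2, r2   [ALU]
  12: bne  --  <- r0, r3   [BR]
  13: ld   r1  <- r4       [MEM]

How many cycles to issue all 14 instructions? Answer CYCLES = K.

CYCLES = 10

[0] i0,i1  add.ALU/blt.BR  -- dual
[1] i2  sub.ALU  -- RAW r3
[2] i3  xor.ALU  -- RAW r0
[3] i4,i5  mulh.MUL/beq.BR  -- dual
[4] i6  xor.ALU  -- RAW+WAW r3
[5] i7,i8  mul.MUL/st.MEM  -- dual
[6] i9,i10  blt.BR/add.ALU  -- dual
[7] i11  and.ALU  -- RAW r3
[8] i12  bne.BR  -- no-port BR/MEM
[9] i13  ld.MEM  -- tail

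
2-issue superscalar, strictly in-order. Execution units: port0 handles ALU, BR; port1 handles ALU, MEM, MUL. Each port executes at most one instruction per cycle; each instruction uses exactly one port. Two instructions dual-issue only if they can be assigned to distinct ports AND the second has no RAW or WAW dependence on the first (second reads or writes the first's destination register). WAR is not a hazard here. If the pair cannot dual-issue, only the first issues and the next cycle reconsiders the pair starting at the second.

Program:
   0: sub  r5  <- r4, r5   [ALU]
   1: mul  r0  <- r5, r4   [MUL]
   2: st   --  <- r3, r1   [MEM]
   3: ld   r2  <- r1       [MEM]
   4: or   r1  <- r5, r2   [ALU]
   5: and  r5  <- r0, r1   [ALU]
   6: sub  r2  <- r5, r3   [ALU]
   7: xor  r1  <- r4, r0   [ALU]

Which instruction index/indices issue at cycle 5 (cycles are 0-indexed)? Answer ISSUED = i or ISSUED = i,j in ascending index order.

t=0 i0:sub.ALU ; RAW r5
t=1 i1:mul.MUL ; no-port MUL/MEM
t=2 i2:st.MEM ; no-port MEM/MEM
t=3 i3:ld.MEM ; RAW r2
t=4 i4:or.ALU ; RAW r1
t=5 i5:and.ALU ; RAW r5
t=6 i6+i7:sub.ALU;xor.ALU ; pair

ISSUED = 5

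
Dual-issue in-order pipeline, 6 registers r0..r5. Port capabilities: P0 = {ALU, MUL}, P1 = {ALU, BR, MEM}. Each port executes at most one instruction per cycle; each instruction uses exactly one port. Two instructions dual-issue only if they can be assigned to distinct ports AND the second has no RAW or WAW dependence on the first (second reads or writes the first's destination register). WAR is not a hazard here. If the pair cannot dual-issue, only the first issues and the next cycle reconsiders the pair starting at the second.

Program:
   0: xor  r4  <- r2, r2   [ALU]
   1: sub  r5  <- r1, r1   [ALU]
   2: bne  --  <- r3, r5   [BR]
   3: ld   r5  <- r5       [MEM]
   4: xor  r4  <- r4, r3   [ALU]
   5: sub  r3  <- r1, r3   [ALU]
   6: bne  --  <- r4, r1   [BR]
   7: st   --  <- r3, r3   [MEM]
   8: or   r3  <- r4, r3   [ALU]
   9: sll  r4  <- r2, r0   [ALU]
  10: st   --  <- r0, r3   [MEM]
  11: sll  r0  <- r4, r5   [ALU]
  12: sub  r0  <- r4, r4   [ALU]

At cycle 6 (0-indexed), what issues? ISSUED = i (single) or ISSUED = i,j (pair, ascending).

c0: i0/i1 xor sub  dual
c1: i2 bne  no-port BR/MEM
c2: i3/i4 ld xor  dual
c3: i5/i6 sub bne  dual
c4: i7/i8 st or  dual
c5: i9/i10 sll st  dual
c6: i11 sll  WAW r0
c7: i12 sub  tail

ISSUED = 11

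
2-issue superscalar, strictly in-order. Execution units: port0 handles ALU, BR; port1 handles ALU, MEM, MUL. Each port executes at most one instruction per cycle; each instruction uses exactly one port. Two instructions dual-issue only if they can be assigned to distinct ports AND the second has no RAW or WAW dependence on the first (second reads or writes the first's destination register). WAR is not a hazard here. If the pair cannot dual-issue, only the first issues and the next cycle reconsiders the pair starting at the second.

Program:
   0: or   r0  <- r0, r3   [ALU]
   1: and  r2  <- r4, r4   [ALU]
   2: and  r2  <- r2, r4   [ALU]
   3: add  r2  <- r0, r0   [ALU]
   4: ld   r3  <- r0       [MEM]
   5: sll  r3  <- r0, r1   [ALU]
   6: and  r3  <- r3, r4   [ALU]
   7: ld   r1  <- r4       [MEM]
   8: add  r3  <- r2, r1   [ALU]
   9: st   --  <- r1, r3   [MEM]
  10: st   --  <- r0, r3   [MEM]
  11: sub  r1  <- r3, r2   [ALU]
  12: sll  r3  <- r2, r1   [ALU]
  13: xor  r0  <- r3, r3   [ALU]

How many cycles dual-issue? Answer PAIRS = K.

0. or.ALU;and.ALU @i0,i1  | pair
1. and.ALU @i2  | WAW r2
2. add.ALU;ld.MEM @i3,i4  | pair
3. sll.ALU @i5  | RAW+WAW r3
4. and.ALU;ld.MEM @i6,i7  | pair
5. add.ALU @i8  | RAW r3
6. st.MEM @i9  | no-port MEM/MEM
7. st.MEM;sub.ALU @i10,i11  | pair
8. sll.ALU @i12  | RAW r3
9. xor.ALU @i13  | tail

PAIRS = 4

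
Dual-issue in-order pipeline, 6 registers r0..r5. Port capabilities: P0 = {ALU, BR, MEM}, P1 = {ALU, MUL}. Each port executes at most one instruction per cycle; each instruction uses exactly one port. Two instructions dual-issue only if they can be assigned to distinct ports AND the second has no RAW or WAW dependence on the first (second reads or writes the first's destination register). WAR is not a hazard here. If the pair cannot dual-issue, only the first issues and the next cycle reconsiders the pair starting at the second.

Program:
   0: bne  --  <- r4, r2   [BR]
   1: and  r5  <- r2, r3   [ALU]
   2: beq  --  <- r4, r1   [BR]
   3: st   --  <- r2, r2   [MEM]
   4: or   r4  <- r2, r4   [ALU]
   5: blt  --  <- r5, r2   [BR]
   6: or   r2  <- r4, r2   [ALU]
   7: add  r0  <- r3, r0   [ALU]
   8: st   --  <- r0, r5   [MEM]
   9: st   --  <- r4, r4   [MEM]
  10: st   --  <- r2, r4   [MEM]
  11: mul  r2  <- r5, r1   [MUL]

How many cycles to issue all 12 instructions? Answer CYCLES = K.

CYCLES = 8

c0: i0/i1 bne+and  2-wide
c1: i2 beq  no-port BR/MEM
c2: i3/i4 st+or  2-wide
c3: i5/i6 blt+or  2-wide
c4: i7 add  RAW r0
c5: i8 st  no-port MEM/MEM
c6: i9 st  no-port MEM/MEM
c7: i10/i11 st+mul  2-wide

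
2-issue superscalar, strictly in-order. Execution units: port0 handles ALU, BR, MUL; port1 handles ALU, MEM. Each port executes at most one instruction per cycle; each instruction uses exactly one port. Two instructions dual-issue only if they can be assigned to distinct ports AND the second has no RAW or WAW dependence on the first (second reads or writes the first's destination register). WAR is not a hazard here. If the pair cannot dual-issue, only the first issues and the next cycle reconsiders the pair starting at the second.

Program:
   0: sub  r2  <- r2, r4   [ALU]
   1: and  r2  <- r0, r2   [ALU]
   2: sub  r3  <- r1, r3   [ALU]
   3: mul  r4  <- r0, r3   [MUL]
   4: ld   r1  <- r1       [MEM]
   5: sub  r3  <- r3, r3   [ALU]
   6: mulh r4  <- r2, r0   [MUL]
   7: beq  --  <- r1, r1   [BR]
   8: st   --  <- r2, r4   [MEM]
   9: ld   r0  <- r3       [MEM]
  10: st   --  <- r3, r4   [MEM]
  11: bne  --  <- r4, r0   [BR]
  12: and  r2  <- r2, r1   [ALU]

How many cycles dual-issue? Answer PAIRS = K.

PAIRS = 5

t=0 i0:sub ; RAW+WAW r2
t=1 i1+i2:and+sub ; pair
t=2 i3+i4:mul+ld ; pair
t=3 i5+i6:sub+mulh ; pair
t=4 i7+i8:beq+st ; pair
t=5 i9:ld ; no-port MEM/MEM
t=6 i10+i11:st+bne ; pair
t=7 i12:and ; tail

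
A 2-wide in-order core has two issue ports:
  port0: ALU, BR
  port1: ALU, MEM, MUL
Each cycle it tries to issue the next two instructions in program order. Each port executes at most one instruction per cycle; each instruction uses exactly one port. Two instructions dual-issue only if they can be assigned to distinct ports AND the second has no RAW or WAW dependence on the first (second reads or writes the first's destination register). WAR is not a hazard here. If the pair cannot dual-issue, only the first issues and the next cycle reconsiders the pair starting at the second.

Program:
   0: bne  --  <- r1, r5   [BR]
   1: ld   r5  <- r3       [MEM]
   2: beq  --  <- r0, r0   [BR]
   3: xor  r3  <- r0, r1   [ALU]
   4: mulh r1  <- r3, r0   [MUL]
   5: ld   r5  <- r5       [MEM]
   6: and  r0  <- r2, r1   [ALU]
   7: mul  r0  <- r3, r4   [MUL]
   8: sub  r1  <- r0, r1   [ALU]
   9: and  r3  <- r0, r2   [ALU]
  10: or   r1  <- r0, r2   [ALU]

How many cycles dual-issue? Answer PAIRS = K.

#0 head=0: bne.BR ld.MEM i0&i1 pair
#1 head=2: beq.BR xor.ALU i2&i3 pair
#2 head=4: mulh.MUL i4 no-port MUL/MEM
#3 head=5: ld.MEM and.ALU i5&i6 pair
#4 head=7: mul.MUL i7 RAW r0
#5 head=8: sub.ALU and.ALU i8&i9 pair
#6 head=10: or.ALU i10 tail

PAIRS = 4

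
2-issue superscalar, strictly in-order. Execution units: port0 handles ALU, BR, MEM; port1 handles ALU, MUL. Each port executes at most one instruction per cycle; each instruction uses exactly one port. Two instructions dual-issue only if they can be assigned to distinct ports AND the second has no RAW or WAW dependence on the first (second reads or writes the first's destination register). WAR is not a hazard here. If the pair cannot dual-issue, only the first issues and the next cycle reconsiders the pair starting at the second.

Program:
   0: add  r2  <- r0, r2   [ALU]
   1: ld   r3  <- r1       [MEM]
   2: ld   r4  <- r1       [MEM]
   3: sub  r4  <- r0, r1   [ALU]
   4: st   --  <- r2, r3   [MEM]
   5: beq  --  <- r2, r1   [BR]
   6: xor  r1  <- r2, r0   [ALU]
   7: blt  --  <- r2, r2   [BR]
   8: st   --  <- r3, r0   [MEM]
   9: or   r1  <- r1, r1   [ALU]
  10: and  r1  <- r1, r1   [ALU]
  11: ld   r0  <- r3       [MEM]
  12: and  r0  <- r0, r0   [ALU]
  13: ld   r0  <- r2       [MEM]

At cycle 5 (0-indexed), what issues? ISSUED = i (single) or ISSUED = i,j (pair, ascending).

ISSUED = 8,9

[0] i0&i1  add.ALU+ld.MEM  -- 2-wide
[1] i2  ld.MEM  -- WAW r4
[2] i3&i4  sub.ALU+st.MEM  -- 2-wide
[3] i5&i6  beq.BR+xor.ALU  -- 2-wide
[4] i7  blt.BR  -- no-port BR/MEM
[5] i8&i9  st.MEM+or.ALU  -- 2-wide
[6] i10&i11  and.ALU+ld.MEM  -- 2-wide
[7] i12  and.ALU  -- WAW r0
[8] i13  ld.MEM  -- tail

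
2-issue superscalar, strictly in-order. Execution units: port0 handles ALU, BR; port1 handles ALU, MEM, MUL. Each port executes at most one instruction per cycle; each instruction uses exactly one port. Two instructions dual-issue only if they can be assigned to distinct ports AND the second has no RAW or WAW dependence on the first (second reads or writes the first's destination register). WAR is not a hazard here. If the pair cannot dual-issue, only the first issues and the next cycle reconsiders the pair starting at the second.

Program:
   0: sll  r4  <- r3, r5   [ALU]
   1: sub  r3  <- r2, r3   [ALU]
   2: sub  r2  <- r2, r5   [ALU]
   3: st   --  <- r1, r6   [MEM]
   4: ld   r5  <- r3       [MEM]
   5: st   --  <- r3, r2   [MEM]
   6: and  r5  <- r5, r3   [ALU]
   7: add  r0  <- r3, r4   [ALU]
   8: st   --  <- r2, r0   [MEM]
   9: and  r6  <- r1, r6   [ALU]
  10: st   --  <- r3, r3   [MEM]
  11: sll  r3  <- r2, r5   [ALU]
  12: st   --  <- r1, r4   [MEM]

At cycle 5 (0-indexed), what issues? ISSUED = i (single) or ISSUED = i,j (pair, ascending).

ISSUED = 8,9

t=0 i0/i1:sll.ALU/sub.ALU ; 2-wide
t=1 i2/i3:sub.ALU/st.MEM ; 2-wide
t=2 i4:ld.MEM ; no-port MEM/MEM
t=3 i5/i6:st.MEM/and.ALU ; 2-wide
t=4 i7:add.ALU ; RAW r0
t=5 i8/i9:st.MEM/and.ALU ; 2-wide
t=6 i10/i11:st.MEM/sll.ALU ; 2-wide
t=7 i12:st.MEM ; tail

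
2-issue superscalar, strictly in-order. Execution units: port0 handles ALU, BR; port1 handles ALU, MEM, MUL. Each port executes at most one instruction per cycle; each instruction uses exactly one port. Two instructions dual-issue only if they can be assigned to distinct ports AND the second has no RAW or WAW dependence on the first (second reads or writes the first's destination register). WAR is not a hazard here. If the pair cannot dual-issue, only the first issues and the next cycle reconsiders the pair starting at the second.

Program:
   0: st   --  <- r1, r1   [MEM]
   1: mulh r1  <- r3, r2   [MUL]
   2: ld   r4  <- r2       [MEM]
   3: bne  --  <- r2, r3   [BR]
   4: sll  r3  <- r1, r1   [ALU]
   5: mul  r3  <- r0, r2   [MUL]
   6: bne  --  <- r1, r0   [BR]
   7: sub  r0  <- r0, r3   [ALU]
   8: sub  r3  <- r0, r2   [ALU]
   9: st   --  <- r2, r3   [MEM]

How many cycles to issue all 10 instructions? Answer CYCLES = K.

CYCLES = 8

[0] i0  st.MEM  -- no-port MEM/MUL
[1] i1  mulh.MUL  -- no-port MUL/MEM
[2] i2,i3  ld.MEM+bne.BR  -- pair
[3] i4  sll.ALU  -- WAW r3
[4] i5,i6  mul.MUL+bne.BR  -- pair
[5] i7  sub.ALU  -- RAW r0
[6] i8  sub.ALU  -- RAW r3
[7] i9  st.MEM  -- tail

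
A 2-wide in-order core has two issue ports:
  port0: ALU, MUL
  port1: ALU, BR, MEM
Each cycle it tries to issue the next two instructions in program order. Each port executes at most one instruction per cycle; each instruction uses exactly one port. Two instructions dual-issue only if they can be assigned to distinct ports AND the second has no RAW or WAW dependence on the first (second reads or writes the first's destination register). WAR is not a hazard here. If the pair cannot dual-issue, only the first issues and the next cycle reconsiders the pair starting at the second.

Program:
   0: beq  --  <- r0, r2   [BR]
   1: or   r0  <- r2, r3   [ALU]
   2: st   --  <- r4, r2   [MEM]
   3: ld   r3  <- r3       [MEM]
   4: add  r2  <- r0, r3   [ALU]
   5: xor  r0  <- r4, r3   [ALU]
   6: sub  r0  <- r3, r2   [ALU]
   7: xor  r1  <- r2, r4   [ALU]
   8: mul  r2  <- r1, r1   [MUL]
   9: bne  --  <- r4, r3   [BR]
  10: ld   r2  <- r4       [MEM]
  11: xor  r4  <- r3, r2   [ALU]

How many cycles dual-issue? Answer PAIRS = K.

PAIRS = 4

#0 head=0: beq;or i0+i1 dual
#1 head=2: st i2 no-port MEM/MEM
#2 head=3: ld i3 RAW r3
#3 head=4: add;xor i4+i5 dual
#4 head=6: sub;xor i6+i7 dual
#5 head=8: mul;bne i8+i9 dual
#6 head=10: ld i10 RAW r2
#7 head=11: xor i11 tail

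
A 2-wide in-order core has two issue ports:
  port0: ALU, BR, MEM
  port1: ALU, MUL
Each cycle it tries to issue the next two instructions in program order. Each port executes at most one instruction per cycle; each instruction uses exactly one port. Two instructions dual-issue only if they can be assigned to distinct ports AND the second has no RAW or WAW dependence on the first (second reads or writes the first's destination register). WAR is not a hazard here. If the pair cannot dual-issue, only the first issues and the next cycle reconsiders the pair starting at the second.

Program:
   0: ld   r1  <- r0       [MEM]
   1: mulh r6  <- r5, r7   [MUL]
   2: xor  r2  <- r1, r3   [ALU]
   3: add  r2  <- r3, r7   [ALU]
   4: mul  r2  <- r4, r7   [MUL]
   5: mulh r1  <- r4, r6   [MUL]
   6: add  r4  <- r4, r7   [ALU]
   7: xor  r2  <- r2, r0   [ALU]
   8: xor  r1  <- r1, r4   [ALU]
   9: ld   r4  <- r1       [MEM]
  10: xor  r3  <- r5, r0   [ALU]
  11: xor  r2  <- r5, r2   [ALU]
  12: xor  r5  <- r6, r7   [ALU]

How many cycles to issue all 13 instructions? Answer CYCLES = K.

#0 head=0: ld;mulh i0,i1 2-wide
#1 head=2: xor i2 WAW r2
#2 head=3: add i3 WAW r2
#3 head=4: mul i4 no-port MUL/MUL
#4 head=5: mulh;add i5,i6 2-wide
#5 head=7: xor;xor i7,i8 2-wide
#6 head=9: ld;xor i9,i10 2-wide
#7 head=11: xor;xor i11,i12 2-wide

CYCLES = 8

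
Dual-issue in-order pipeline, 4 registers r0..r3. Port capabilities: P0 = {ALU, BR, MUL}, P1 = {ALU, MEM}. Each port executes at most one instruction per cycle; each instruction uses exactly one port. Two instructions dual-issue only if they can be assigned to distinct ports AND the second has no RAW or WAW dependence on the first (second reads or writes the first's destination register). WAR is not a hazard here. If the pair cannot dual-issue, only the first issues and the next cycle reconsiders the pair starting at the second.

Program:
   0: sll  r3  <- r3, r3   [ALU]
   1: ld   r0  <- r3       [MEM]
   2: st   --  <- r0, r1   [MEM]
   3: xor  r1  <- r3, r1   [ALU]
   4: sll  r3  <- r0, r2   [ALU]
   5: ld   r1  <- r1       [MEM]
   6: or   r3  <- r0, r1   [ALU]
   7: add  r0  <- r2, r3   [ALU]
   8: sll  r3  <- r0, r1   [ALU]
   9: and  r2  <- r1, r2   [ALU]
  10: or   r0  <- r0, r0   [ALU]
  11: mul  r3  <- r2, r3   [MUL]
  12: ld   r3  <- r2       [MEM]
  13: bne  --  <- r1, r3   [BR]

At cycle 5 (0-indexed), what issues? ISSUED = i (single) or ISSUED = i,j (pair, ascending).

ISSUED = 7

0. sll.ALU @i0  | RAW r3
1. ld.MEM @i1  | no-port MEM/MEM
2. st.MEM/xor.ALU @i2,i3  | dual
3. sll.ALU/ld.MEM @i4,i5  | dual
4. or.ALU @i6  | RAW r3
5. add.ALU @i7  | RAW r0
6. sll.ALU/and.ALU @i8,i9  | dual
7. or.ALU/mul.MUL @i10,i11  | dual
8. ld.MEM @i12  | RAW r3
9. bne.BR @i13  | tail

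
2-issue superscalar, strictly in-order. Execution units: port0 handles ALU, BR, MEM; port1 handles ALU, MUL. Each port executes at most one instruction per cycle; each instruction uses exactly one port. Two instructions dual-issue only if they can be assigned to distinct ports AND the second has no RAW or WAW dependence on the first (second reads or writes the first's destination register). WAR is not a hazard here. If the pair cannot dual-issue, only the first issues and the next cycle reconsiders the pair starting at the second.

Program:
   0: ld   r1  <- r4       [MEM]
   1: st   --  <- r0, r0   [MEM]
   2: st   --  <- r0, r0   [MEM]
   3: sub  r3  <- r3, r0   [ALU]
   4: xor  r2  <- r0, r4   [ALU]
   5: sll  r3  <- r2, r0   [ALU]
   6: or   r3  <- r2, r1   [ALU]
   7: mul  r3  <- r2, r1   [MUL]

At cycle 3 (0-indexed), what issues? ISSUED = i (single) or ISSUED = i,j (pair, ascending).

ISSUED = 4

  cy0 -> i0 (ld.MEM) no-port MEM/MEM
  cy1 -> i1 (st.MEM) no-port MEM/MEM
  cy2 -> i2/i3 (st.MEM sub.ALU) pair
  cy3 -> i4 (xor.ALU) RAW r2
  cy4 -> i5 (sll.ALU) WAW r3
  cy5 -> i6 (or.ALU) WAW r3
  cy6 -> i7 (mul.MUL) tail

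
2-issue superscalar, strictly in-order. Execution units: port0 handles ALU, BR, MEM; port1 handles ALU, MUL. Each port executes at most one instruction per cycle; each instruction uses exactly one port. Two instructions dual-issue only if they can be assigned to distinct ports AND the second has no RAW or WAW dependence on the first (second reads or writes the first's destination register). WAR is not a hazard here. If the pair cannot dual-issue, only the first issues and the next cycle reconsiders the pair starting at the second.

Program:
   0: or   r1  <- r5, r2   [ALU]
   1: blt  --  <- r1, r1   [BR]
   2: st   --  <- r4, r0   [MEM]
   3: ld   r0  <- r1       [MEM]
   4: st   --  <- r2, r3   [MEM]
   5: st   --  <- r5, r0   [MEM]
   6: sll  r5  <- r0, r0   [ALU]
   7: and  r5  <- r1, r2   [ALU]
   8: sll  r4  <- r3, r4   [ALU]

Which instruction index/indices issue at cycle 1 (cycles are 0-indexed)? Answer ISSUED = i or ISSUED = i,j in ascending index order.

ISSUED = 1

t=0 i0:or ; RAW r1
t=1 i1:blt ; no-port BR/MEM
t=2 i2:st ; no-port MEM/MEM
t=3 i3:ld ; no-port MEM/MEM
t=4 i4:st ; no-port MEM/MEM
t=5 i5&i6:st/sll ; pair
t=6 i7&i8:and/sll ; pair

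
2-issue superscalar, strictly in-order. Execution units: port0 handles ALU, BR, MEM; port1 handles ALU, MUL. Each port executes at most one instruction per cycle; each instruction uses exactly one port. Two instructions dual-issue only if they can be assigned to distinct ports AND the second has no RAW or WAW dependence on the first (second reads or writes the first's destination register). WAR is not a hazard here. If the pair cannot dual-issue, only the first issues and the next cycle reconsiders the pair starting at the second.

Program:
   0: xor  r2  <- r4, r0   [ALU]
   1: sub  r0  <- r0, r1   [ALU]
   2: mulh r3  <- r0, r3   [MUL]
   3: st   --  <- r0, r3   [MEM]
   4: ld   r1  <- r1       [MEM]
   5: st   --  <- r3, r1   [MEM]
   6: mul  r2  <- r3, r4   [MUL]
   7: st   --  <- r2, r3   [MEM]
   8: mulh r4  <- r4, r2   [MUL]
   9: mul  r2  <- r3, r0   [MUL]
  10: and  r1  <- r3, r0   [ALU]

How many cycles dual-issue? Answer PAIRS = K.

PAIRS = 4

[0] i0+i1  xor/sub  -- pair
[1] i2  mulh  -- RAW r3
[2] i3  st  -- no-port MEM/MEM
[3] i4  ld  -- no-port MEM/MEM
[4] i5+i6  st/mul  -- pair
[5] i7+i8  st/mulh  -- pair
[6] i9+i10  mul/and  -- pair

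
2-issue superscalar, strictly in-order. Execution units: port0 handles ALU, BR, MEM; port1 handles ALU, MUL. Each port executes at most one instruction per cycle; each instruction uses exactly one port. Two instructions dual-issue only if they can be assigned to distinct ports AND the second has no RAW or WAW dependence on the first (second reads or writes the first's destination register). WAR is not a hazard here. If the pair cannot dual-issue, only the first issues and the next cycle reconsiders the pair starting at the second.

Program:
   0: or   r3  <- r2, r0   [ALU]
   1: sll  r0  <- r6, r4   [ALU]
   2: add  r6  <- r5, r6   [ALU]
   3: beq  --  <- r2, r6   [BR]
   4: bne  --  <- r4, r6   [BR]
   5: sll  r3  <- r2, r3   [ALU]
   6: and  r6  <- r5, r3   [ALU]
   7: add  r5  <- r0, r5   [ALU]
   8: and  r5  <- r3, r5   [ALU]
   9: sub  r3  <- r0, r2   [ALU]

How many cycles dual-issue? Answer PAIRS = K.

c0: i0/i1 or.ALU+sll.ALU  pair
c1: i2 add.ALU  RAW r6
c2: i3 beq.BR  no-port BR/BR
c3: i4/i5 bne.BR+sll.ALU  pair
c4: i6/i7 and.ALU+add.ALU  pair
c5: i8/i9 and.ALU+sub.ALU  pair

PAIRS = 4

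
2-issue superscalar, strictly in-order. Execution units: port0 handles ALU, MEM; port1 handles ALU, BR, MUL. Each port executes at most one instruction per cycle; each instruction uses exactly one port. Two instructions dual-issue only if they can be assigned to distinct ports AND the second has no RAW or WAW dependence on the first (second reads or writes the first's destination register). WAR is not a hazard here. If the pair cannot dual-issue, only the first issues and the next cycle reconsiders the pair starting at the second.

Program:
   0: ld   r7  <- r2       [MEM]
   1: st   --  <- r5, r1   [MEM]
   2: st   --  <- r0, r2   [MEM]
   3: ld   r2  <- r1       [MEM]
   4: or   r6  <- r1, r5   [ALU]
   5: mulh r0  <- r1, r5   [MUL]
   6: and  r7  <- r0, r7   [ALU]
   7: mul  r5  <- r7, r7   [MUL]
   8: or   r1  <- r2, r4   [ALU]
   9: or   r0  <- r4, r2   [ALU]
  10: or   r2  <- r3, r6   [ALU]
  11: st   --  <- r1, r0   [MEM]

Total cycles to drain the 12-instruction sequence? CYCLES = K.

CYCLES = 9

t=0 i0:ld.MEM ; no-port MEM/MEM
t=1 i1:st.MEM ; no-port MEM/MEM
t=2 i2:st.MEM ; no-port MEM/MEM
t=3 i3/i4:ld.MEM/or.ALU ; pair
t=4 i5:mulh.MUL ; RAW r0
t=5 i6:and.ALU ; RAW r7
t=6 i7/i8:mul.MUL/or.ALU ; pair
t=7 i9/i10:or.ALU/or.ALU ; pair
t=8 i11:st.MEM ; tail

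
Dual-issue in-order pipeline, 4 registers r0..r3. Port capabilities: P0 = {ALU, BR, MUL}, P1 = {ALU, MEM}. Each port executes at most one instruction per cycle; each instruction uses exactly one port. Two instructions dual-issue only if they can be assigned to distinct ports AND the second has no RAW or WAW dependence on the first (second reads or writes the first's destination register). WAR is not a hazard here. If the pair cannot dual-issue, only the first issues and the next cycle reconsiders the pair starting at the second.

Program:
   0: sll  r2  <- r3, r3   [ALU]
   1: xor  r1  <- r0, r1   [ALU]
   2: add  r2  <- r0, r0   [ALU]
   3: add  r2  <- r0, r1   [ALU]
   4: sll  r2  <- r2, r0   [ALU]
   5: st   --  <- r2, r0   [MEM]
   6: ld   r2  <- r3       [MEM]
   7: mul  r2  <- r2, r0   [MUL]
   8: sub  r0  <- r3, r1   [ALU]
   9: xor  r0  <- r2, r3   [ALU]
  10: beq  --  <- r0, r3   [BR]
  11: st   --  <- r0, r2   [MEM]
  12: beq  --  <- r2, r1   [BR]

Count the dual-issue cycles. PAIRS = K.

#0 head=0: sll;xor i0&i1 dual
#1 head=2: add i2 WAW r2
#2 head=3: add i3 RAW+WAW r2
#3 head=4: sll i4 RAW r2
#4 head=5: st i5 no-port MEM/MEM
#5 head=6: ld i6 RAW+WAW r2
#6 head=7: mul;sub i7&i8 dual
#7 head=9: xor i9 RAW r0
#8 head=10: beq;st i10&i11 dual
#9 head=12: beq i12 tail

PAIRS = 3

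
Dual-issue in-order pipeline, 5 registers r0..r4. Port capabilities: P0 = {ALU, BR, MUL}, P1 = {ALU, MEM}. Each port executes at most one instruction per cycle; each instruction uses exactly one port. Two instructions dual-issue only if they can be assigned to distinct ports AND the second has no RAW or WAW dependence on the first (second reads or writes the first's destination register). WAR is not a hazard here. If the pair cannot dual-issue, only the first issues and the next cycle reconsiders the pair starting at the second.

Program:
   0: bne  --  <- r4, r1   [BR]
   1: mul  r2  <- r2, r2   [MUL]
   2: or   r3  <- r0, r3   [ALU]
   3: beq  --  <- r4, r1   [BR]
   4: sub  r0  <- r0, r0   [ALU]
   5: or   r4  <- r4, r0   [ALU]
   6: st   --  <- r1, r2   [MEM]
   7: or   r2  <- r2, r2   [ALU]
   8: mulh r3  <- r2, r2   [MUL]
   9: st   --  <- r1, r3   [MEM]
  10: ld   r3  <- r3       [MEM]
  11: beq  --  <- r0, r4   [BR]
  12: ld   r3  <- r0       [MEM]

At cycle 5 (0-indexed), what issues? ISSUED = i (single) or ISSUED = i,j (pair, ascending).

ISSUED = 8

#0 head=0: bne i0 no-port BR/MUL
#1 head=1: mul+or i1,i2 pair
#2 head=3: beq+sub i3,i4 pair
#3 head=5: or+st i5,i6 pair
#4 head=7: or i7 RAW r2
#5 head=8: mulh i8 RAW r3
#6 head=9: st i9 no-port MEM/MEM
#7 head=10: ld+beq i10,i11 pair
#8 head=12: ld i12 tail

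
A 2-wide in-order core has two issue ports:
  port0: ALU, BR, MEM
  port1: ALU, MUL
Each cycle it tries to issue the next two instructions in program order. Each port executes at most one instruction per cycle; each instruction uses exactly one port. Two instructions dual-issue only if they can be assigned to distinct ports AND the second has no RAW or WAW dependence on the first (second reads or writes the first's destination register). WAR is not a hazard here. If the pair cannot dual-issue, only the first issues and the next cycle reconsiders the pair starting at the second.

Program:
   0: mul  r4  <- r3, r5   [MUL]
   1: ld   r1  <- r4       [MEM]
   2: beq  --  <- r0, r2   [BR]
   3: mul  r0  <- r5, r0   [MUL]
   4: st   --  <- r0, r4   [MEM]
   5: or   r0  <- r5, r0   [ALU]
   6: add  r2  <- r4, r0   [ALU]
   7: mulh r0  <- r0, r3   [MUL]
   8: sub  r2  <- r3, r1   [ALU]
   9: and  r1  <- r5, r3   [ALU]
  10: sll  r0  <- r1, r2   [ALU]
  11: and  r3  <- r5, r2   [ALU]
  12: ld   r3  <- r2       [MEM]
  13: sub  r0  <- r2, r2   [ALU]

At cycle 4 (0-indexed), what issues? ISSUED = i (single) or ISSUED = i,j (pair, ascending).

ISSUED = 6,7

c0: i0 mul  RAW r4
c1: i1 ld  no-port MEM/BR
c2: i2,i3 beq+mul  pair
c3: i4,i5 st+or  pair
c4: i6,i7 add+mulh  pair
c5: i8,i9 sub+and  pair
c6: i10,i11 sll+and  pair
c7: i12,i13 ld+sub  pair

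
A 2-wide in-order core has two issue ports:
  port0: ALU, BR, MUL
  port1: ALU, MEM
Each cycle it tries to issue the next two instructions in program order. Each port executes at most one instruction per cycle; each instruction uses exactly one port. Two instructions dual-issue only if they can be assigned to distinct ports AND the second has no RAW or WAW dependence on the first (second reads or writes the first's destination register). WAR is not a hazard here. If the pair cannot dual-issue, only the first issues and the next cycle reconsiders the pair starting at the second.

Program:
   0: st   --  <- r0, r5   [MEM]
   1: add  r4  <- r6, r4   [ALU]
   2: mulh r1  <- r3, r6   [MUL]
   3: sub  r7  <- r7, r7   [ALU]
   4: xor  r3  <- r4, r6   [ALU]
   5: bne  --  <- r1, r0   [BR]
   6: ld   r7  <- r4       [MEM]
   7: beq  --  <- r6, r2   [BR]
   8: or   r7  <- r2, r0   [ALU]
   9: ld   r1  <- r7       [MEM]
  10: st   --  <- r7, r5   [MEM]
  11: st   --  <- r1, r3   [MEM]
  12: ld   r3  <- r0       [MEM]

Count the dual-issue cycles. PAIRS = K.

[0] i0&i1  st/add  -- pair
[1] i2&i3  mulh/sub  -- pair
[2] i4&i5  xor/bne  -- pair
[3] i6&i7  ld/beq  -- pair
[4] i8  or  -- RAW r7
[5] i9  ld  -- no-port MEM/MEM
[6] i10  st  -- no-port MEM/MEM
[7] i11  st  -- no-port MEM/MEM
[8] i12  ld  -- tail

PAIRS = 4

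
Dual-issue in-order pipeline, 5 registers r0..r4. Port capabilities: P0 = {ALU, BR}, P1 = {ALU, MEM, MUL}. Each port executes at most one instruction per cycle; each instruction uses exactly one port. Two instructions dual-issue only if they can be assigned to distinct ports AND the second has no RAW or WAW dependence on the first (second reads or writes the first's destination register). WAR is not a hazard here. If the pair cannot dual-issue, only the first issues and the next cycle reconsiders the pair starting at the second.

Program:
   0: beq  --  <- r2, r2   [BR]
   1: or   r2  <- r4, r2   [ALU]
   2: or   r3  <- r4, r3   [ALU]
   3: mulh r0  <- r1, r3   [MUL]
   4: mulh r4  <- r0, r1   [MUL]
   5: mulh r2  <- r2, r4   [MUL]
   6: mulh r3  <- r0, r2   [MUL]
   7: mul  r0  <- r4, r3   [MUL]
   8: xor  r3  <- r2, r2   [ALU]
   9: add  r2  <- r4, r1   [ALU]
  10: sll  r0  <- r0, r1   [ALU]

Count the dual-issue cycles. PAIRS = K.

PAIRS = 3

t=0 i0&i1:beq;or ; pair
t=1 i2:or ; RAW r3
t=2 i3:mulh ; no-port MUL/MUL
t=3 i4:mulh ; no-port MUL/MUL
t=4 i5:mulh ; no-port MUL/MUL
t=5 i6:mulh ; no-port MUL/MUL
t=6 i7&i8:mul;xor ; pair
t=7 i9&i10:add;sll ; pair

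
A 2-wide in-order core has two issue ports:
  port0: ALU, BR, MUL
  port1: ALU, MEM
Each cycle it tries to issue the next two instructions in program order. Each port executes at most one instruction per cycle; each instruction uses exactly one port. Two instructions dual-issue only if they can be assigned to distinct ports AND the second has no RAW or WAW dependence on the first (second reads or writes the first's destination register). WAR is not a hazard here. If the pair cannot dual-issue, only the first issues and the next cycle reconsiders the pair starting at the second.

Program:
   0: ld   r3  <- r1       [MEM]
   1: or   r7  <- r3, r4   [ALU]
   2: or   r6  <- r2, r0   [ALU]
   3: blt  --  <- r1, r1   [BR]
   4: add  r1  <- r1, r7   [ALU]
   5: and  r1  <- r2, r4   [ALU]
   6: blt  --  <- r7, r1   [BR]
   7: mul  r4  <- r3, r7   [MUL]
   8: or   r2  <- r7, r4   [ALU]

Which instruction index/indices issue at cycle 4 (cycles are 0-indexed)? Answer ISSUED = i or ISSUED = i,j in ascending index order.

#0 head=0: ld.MEM i0 RAW r3
#1 head=1: or.ALU/or.ALU i1/i2 dual
#2 head=3: blt.BR/add.ALU i3/i4 dual
#3 head=5: and.ALU i5 RAW r1
#4 head=6: blt.BR i6 no-port BR/MUL
#5 head=7: mul.MUL i7 RAW r4
#6 head=8: or.ALU i8 tail

ISSUED = 6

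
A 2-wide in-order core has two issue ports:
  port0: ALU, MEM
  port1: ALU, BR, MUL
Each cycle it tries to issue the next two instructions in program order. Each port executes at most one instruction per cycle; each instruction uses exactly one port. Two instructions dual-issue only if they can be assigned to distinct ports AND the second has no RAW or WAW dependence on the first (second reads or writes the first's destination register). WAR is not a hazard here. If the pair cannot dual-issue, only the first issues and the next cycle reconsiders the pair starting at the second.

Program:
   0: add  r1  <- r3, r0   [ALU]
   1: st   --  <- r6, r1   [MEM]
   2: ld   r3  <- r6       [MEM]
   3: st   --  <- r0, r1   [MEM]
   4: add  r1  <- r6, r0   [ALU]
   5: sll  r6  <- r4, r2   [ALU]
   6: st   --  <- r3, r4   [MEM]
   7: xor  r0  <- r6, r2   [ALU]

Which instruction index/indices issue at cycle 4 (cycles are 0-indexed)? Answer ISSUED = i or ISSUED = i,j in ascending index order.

ISSUED = 5,6

0. add @i0  | RAW r1
1. st @i1  | no-port MEM/MEM
2. ld @i2  | no-port MEM/MEM
3. st add @i3&i4  | pair
4. sll st @i5&i6  | pair
5. xor @i7  | tail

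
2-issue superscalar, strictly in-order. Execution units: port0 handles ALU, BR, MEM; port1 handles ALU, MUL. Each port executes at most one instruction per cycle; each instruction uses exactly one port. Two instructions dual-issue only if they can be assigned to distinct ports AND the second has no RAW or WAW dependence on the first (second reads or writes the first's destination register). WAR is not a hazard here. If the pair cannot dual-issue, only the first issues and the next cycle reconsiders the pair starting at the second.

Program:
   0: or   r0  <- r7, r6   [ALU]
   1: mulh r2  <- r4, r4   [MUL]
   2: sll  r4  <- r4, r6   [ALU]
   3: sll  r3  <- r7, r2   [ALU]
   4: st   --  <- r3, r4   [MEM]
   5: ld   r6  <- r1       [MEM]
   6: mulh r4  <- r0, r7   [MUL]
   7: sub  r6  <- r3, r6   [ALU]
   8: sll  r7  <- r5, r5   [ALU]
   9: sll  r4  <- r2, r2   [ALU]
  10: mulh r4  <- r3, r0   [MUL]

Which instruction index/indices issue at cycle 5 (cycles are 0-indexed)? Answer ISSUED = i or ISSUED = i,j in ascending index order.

t=0 i0&i1:or;mulh ; 2-wide
t=1 i2&i3:sll;sll ; 2-wide
t=2 i4:st ; no-port MEM/MEM
t=3 i5&i6:ld;mulh ; 2-wide
t=4 i7&i8:sub;sll ; 2-wide
t=5 i9:sll ; WAW r4
t=6 i10:mulh ; tail

ISSUED = 9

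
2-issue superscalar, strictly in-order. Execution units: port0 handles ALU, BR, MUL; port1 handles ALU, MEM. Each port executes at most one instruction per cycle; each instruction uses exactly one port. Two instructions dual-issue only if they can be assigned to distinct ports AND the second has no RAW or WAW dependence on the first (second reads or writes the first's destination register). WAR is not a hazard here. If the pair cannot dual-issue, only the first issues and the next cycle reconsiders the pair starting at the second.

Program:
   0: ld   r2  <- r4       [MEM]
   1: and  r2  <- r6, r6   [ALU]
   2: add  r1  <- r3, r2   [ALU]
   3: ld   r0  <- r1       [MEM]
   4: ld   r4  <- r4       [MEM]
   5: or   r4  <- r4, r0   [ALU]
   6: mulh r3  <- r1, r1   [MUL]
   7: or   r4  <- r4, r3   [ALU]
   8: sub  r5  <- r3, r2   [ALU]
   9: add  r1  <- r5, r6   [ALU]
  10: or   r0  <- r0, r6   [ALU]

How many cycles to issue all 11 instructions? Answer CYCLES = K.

CYCLES = 8

#0 head=0: ld.MEM i0 WAW r2
#1 head=1: and.ALU i1 RAW r2
#2 head=2: add.ALU i2 RAW r1
#3 head=3: ld.MEM i3 no-port MEM/MEM
#4 head=4: ld.MEM i4 RAW+WAW r4
#5 head=5: or.ALU/mulh.MUL i5&i6 2-wide
#6 head=7: or.ALU/sub.ALU i7&i8 2-wide
#7 head=9: add.ALU/or.ALU i9&i10 2-wide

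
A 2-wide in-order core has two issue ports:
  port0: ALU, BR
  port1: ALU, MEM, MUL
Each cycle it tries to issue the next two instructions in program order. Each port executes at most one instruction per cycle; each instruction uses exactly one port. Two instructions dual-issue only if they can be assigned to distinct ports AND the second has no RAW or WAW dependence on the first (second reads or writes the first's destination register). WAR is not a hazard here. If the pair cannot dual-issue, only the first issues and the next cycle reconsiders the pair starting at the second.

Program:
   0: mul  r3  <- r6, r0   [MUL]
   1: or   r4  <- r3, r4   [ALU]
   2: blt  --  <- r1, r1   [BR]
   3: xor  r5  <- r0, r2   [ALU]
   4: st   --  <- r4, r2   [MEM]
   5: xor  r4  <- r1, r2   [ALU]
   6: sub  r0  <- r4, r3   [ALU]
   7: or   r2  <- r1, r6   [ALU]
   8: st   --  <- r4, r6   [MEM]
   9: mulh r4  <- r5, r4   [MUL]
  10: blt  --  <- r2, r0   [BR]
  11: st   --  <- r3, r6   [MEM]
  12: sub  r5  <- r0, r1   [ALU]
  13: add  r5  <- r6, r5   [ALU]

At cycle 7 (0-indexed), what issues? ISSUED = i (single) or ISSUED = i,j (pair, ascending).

ISSUED = 11,12

t=0 i0:mul ; RAW r3
t=1 i1&i2:or;blt ; dual
t=2 i3&i4:xor;st ; dual
t=3 i5:xor ; RAW r4
t=4 i6&i7:sub;or ; dual
t=5 i8:st ; no-port MEM/MUL
t=6 i9&i10:mulh;blt ; dual
t=7 i11&i12:st;sub ; dual
t=8 i13:add ; tail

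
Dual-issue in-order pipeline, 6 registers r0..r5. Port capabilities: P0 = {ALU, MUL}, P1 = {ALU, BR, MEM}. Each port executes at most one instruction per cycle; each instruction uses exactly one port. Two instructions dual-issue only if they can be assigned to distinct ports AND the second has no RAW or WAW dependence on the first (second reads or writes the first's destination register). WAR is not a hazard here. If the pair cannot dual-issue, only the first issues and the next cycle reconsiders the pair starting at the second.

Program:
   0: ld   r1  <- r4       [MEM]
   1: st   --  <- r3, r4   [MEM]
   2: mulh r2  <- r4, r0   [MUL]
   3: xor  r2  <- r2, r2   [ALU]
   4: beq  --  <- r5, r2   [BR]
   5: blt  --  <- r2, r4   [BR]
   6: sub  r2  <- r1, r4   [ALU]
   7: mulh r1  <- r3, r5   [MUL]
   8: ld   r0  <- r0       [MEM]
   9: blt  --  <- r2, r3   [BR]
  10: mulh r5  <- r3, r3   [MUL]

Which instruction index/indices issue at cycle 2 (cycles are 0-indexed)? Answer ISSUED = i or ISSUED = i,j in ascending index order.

ISSUED = 3

0. ld @i0  | no-port MEM/MEM
1. st mulh @i1&i2  | dual
2. xor @i3  | RAW r2
3. beq @i4  | no-port BR/BR
4. blt sub @i5&i6  | dual
5. mulh ld @i7&i8  | dual
6. blt mulh @i9&i10  | dual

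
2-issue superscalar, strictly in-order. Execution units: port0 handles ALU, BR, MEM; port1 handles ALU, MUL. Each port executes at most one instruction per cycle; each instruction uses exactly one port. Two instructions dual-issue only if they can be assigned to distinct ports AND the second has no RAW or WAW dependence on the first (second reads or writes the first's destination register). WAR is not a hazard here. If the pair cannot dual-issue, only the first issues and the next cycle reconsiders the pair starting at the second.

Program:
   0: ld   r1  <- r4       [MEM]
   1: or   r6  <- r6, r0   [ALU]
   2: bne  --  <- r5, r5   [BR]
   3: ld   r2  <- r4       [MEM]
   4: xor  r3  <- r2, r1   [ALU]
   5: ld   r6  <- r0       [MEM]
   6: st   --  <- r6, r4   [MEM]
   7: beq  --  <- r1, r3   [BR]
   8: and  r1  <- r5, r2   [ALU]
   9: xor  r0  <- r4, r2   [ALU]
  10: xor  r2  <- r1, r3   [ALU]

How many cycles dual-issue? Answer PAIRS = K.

c0: i0,i1 ld.MEM or.ALU  dual
c1: i2 bne.BR  no-port BR/MEM
c2: i3 ld.MEM  RAW r2
c3: i4,i5 xor.ALU ld.MEM  dual
c4: i6 st.MEM  no-port MEM/BR
c5: i7,i8 beq.BR and.ALU  dual
c6: i9,i10 xor.ALU xor.ALU  dual

PAIRS = 4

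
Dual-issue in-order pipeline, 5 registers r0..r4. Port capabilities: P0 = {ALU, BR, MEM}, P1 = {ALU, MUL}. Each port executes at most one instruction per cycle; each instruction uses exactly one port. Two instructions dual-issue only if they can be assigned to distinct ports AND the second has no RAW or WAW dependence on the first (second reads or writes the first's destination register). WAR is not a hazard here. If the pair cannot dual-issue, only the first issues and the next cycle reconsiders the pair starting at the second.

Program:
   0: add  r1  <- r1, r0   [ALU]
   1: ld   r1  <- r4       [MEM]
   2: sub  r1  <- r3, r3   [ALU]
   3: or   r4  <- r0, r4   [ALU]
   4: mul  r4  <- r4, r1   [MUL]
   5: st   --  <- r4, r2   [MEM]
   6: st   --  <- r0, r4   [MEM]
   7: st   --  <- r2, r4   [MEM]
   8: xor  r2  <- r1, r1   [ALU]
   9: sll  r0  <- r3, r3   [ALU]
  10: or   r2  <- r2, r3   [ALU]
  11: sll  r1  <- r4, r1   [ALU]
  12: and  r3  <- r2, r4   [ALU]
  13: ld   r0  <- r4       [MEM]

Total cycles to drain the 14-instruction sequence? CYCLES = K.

[0] i0  add  -- WAW r1
[1] i1  ld  -- WAW r1
[2] i2&i3  sub/or  -- 2-wide
[3] i4  mul  -- RAW r4
[4] i5  st  -- no-port MEM/MEM
[5] i6  st  -- no-port MEM/MEM
[6] i7&i8  st/xor  -- 2-wide
[7] i9&i10  sll/or  -- 2-wide
[8] i11&i12  sll/and  -- 2-wide
[9] i13  ld  -- tail

CYCLES = 10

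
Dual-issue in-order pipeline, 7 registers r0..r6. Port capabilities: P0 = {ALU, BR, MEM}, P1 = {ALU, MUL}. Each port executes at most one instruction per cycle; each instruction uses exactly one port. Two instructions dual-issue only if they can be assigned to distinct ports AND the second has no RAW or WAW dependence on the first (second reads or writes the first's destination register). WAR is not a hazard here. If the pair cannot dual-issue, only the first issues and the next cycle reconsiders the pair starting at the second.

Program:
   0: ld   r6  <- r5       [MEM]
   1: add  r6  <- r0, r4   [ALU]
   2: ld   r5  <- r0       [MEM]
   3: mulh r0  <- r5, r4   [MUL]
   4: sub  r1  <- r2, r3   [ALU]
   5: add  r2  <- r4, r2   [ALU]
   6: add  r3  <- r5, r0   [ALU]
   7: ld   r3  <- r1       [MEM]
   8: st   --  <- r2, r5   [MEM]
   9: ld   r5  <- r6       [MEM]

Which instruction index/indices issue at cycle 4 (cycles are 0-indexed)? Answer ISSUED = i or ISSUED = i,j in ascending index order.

ISSUED = 7

t=0 i0:ld ; WAW r6
t=1 i1/i2:add/ld ; dual
t=2 i3/i4:mulh/sub ; dual
t=3 i5/i6:add/add ; dual
t=4 i7:ld ; no-port MEM/MEM
t=5 i8:st ; no-port MEM/MEM
t=6 i9:ld ; tail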